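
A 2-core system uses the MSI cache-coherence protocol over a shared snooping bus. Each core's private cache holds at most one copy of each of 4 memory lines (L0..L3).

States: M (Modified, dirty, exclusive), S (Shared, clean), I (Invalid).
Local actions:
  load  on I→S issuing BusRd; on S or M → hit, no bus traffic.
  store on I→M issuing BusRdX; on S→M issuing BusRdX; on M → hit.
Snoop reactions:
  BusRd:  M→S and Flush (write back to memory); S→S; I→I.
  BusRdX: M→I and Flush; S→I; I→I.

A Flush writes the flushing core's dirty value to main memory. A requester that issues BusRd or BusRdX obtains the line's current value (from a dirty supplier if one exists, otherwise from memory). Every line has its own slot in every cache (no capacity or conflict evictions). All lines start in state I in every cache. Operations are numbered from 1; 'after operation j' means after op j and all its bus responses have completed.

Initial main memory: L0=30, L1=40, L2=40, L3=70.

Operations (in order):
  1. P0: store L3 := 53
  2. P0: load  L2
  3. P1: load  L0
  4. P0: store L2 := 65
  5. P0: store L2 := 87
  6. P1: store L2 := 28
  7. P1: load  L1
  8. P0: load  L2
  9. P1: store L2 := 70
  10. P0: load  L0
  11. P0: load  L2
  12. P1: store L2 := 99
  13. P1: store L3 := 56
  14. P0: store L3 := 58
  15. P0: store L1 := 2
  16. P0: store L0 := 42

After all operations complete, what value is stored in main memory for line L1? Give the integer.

memory[L1] = 40

[1] P0: store L3 := 53 | P0:M(53), P1:I | bus: BusRdX
[2] P0: load  L2 | P0:S(40), P1:I | bus: BusRd
[3] P1: load  L0 | P0:I, P1:S(30) | bus: BusRd
[4] P0: store L2 := 65 | P0:M(65), P1:I | bus: BusRdX
[5] P0: store L2 := 87 | P0:M(87), P1:I | bus: none
[6] P1: store L2 := 28 | P0:I, P1:M(28) | bus: BusRdX,Flush
[7] P1: load  L1 | P0:I, P1:S(40) | bus: BusRd
[8] P0: load  L2 | P0:S(28), P1:S(28) | bus: BusRd,Flush
[9] P1: store L2 := 70 | P0:I, P1:M(70) | bus: BusRdX
[10] P0: load  L0 | P0:S(30), P1:S(30) | bus: BusRd
[11] P0: load  L2 | P0:S(70), P1:S(70) | bus: BusRd,Flush
[12] P1: store L2 := 99 | P0:I, P1:M(99) | bus: BusRdX
[13] P1: store L3 := 56 | P0:I, P1:M(56) | bus: BusRdX,Flush
[14] P0: store L3 := 58 | P0:M(58), P1:I | bus: BusRdX,Flush
[15] P0: store L1 := 2 | P0:M(2), P1:I | bus: BusRdX
[16] P0: store L0 := 42 | P0:M(42), P1:I | bus: BusRdX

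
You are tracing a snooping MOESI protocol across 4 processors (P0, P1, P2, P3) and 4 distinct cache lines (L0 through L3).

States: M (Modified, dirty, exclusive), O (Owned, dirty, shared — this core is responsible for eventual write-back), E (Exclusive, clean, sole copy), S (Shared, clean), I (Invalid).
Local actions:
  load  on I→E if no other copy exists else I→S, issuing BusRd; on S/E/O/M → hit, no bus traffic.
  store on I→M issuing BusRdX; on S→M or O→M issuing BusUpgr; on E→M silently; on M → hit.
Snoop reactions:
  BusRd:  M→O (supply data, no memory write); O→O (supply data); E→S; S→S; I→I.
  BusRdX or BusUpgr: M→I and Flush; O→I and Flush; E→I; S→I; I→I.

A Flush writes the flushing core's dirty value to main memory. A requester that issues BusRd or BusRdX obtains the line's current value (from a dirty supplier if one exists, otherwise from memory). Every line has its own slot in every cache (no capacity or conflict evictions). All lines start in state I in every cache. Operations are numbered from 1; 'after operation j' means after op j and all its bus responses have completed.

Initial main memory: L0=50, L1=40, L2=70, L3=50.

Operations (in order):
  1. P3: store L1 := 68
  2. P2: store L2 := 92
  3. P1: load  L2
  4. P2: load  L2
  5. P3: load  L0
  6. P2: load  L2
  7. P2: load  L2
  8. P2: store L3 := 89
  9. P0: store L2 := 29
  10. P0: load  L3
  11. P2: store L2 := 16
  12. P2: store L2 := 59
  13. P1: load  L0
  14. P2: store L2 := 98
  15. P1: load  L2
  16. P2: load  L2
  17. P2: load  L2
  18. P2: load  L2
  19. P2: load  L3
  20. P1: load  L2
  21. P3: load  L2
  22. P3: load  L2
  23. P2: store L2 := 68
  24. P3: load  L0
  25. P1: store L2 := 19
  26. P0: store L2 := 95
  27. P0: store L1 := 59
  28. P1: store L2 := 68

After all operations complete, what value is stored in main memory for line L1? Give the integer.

memory[L1] = 68

[1] P3: store L1 := 68 | P0:I, P1:I, P2:I, P3:M(68) | bus: BusRdX
[2] P2: store L2 := 92 | P0:I, P1:I, P2:M(92), P3:I | bus: BusRdX
[3] P1: load  L2 | P0:I, P1:S(92), P2:O(92), P3:I | bus: BusRd
[4] P2: load  L2 | P0:I, P1:S(92), P2:O(92), P3:I | bus: none
[5] P3: load  L0 | P0:I, P1:I, P2:I, P3:E(50) | bus: BusRd
[6] P2: load  L2 | P0:I, P1:S(92), P2:O(92), P3:I | bus: none
[7] P2: load  L2 | P0:I, P1:S(92), P2:O(92), P3:I | bus: none
[8] P2: store L3 := 89 | P0:I, P1:I, P2:M(89), P3:I | bus: BusRdX
[9] P0: store L2 := 29 | P0:M(29), P1:I, P2:I, P3:I | bus: BusRdX,Flush
[10] P0: load  L3 | P0:S(89), P1:I, P2:O(89), P3:I | bus: BusRd
[11] P2: store L2 := 16 | P0:I, P1:I, P2:M(16), P3:I | bus: BusRdX,Flush
[12] P2: store L2 := 59 | P0:I, P1:I, P2:M(59), P3:I | bus: none
[13] P1: load  L0 | P0:I, P1:S(50), P2:I, P3:S(50) | bus: BusRd
[14] P2: store L2 := 98 | P0:I, P1:I, P2:M(98), P3:I | bus: none
[15] P1: load  L2 | P0:I, P1:S(98), P2:O(98), P3:I | bus: BusRd
[16] P2: load  L2 | P0:I, P1:S(98), P2:O(98), P3:I | bus: none
[17] P2: load  L2 | P0:I, P1:S(98), P2:O(98), P3:I | bus: none
[18] P2: load  L2 | P0:I, P1:S(98), P2:O(98), P3:I | bus: none
[19] P2: load  L3 | P0:S(89), P1:I, P2:O(89), P3:I | bus: none
[20] P1: load  L2 | P0:I, P1:S(98), P2:O(98), P3:I | bus: none
[21] P3: load  L2 | P0:I, P1:S(98), P2:O(98), P3:S(98) | bus: BusRd
[22] P3: load  L2 | P0:I, P1:S(98), P2:O(98), P3:S(98) | bus: none
[23] P2: store L2 := 68 | P0:I, P1:I, P2:M(68), P3:I | bus: BusUpgr
[24] P3: load  L0 | P0:I, P1:S(50), P2:I, P3:S(50) | bus: none
[25] P1: store L2 := 19 | P0:I, P1:M(19), P2:I, P3:I | bus: BusRdX,Flush
[26] P0: store L2 := 95 | P0:M(95), P1:I, P2:I, P3:I | bus: BusRdX,Flush
[27] P0: store L1 := 59 | P0:M(59), P1:I, P2:I, P3:I | bus: BusRdX,Flush
[28] P1: store L2 := 68 | P0:I, P1:M(68), P2:I, P3:I | bus: BusRdX,Flush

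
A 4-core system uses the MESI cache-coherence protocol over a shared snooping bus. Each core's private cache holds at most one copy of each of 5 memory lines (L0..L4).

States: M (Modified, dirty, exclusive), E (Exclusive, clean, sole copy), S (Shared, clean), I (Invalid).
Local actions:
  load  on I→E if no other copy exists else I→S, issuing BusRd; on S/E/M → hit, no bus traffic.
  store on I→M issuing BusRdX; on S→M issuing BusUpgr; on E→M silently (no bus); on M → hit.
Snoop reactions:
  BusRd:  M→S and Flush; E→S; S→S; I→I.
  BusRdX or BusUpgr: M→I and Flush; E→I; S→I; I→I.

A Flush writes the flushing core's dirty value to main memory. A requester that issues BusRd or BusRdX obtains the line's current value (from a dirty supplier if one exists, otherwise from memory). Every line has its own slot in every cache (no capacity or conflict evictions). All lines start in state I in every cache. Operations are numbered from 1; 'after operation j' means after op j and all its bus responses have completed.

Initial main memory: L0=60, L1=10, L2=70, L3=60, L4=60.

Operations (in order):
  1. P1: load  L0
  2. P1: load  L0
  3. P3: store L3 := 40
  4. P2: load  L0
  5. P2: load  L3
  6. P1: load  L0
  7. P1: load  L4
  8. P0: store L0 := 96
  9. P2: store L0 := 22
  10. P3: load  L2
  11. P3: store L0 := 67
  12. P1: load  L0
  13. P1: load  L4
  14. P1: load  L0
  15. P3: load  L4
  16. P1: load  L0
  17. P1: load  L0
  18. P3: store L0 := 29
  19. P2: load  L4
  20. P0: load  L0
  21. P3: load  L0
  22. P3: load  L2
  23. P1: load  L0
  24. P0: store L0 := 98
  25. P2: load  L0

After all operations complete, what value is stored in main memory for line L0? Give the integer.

step 1: P1: load  L0  ⟶  IEII  (L0)  txn=BusRd  M[L0]=60
step 2: P1: load  L0  ⟶  IEII  (L0)  txn=∅  M[L0]=60
step 3: P3: store L3 := 40  ⟶  IIIM  (L3)  txn=BusRdX  M[L3]=60
step 4: P2: load  L0  ⟶  ISSI  (L0)  txn=BusRd  M[L0]=60
step 5: P2: load  L3  ⟶  IISS  (L3)  txn=BusRd+Flush  M[L3]=40
step 6: P1: load  L0  ⟶  ISSI  (L0)  txn=∅  M[L0]=60
step 7: P1: load  L4  ⟶  IEII  (L4)  txn=BusRd  M[L4]=60
step 8: P0: store L0 := 96  ⟶  MIII  (L0)  txn=BusRdX  M[L0]=60
step 9: P2: store L0 := 22  ⟶  IIMI  (L0)  txn=BusRdX+Flush  M[L0]=96
step 10: P3: load  L2  ⟶  IIIE  (L2)  txn=BusRd  M[L2]=70
step 11: P3: store L0 := 67  ⟶  IIIM  (L0)  txn=BusRdX+Flush  M[L0]=22
step 12: P1: load  L0  ⟶  ISIS  (L0)  txn=BusRd+Flush  M[L0]=67
step 13: P1: load  L4  ⟶  IEII  (L4)  txn=∅  M[L4]=60
step 14: P1: load  L0  ⟶  ISIS  (L0)  txn=∅  M[L0]=67
step 15: P3: load  L4  ⟶  ISIS  (L4)  txn=BusRd  M[L4]=60
step 16: P1: load  L0  ⟶  ISIS  (L0)  txn=∅  M[L0]=67
step 17: P1: load  L0  ⟶  ISIS  (L0)  txn=∅  M[L0]=67
step 18: P3: store L0 := 29  ⟶  IIIM  (L0)  txn=BusUpgr  M[L0]=67
step 19: P2: load  L4  ⟶  ISSS  (L4)  txn=BusRd  M[L4]=60
step 20: P0: load  L0  ⟶  SIIS  (L0)  txn=BusRd+Flush  M[L0]=29
step 21: P3: load  L0  ⟶  SIIS  (L0)  txn=∅  M[L0]=29
step 22: P3: load  L2  ⟶  IIIE  (L2)  txn=∅  M[L2]=70
step 23: P1: load  L0  ⟶  SSIS  (L0)  txn=BusRd  M[L0]=29
step 24: P0: store L0 := 98  ⟶  MIII  (L0)  txn=BusUpgr  M[L0]=29
step 25: P2: load  L0  ⟶  SISI  (L0)  txn=BusRd+Flush  M[L0]=98

memory[L0] = 98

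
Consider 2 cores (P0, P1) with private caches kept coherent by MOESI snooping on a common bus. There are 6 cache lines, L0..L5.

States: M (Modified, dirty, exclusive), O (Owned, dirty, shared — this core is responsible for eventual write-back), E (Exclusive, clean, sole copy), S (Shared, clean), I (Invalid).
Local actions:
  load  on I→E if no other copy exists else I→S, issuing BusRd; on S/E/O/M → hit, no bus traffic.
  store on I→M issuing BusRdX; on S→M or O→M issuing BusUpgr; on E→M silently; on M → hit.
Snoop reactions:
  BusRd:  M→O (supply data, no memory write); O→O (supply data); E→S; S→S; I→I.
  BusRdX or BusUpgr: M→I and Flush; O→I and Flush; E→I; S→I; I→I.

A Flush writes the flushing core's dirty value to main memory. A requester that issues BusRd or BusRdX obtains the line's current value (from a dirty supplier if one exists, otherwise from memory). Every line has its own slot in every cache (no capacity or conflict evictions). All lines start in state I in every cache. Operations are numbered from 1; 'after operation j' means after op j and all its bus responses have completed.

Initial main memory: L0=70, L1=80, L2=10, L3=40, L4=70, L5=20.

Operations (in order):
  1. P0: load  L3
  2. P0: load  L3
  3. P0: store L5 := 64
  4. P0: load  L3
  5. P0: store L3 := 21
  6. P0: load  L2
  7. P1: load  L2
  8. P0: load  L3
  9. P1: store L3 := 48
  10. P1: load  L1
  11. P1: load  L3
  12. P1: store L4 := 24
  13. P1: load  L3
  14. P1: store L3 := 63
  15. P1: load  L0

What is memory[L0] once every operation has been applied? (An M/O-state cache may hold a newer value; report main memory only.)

memory[L0] = 70

  op1 P0: load  L3 → E/I on L3; bus BusRd; mem=40
  op2 P0: load  L3 → E/I on L3; bus (none); mem=40
  op3 P0: store L5 := 64 → M/I on L5; bus BusRdX; mem=20
  op4 P0: load  L3 → E/I on L3; bus (none); mem=40
  op5 P0: store L3 := 21 → M/I on L3; bus (none); mem=40
  op6 P0: load  L2 → E/I on L2; bus BusRd; mem=10
  op7 P1: load  L2 → S/S on L2; bus BusRd; mem=10
  op8 P0: load  L3 → M/I on L3; bus (none); mem=40
  op9 P1: store L3 := 48 → I/M on L3; bus BusRdX Flush; mem=21
  op10 P1: load  L1 → I/E on L1; bus BusRd; mem=80
  op11 P1: load  L3 → I/M on L3; bus (none); mem=21
  op12 P1: store L4 := 24 → I/M on L4; bus BusRdX; mem=70
  op13 P1: load  L3 → I/M on L3; bus (none); mem=21
  op14 P1: store L3 := 63 → I/M on L3; bus (none); mem=21
  op15 P1: load  L0 → I/E on L0; bus BusRd; mem=70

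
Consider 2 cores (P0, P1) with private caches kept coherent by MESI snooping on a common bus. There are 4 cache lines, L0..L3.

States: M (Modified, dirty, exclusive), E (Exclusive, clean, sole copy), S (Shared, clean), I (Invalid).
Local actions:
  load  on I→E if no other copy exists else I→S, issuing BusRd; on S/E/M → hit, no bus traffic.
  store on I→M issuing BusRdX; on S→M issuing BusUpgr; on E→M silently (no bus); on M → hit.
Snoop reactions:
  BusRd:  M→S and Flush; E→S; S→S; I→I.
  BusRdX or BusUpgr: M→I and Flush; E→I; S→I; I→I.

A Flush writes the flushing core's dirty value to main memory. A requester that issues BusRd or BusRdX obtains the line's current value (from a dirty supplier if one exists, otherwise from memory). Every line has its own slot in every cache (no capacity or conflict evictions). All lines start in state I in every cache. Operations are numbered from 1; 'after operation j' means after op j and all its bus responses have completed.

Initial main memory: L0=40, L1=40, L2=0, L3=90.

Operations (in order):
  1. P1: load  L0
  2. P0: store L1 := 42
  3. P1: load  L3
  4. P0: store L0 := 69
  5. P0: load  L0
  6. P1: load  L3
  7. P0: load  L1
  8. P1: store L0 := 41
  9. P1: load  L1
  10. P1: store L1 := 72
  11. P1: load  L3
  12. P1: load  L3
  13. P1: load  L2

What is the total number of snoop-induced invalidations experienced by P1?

invalidations = 1

  op1 P1: load  L0 → I/E on L0; bus BusRd; mem=40
  op2 P0: store L1 := 42 → M/I on L1; bus BusRdX; mem=40
  op3 P1: load  L3 → I/E on L3; bus BusRd; mem=90
  op4 P0: store L0 := 69 → M/I on L0; bus BusRdX; mem=40
  op5 P0: load  L0 → M/I on L0; bus (none); mem=40
  op6 P1: load  L3 → I/E on L3; bus (none); mem=90
  op7 P0: load  L1 → M/I on L1; bus (none); mem=40
  op8 P1: store L0 := 41 → I/M on L0; bus BusRdX Flush; mem=69
  op9 P1: load  L1 → S/S on L1; bus BusRd Flush; mem=42
  op10 P1: store L1 := 72 → I/M on L1; bus BusUpgr; mem=42
  op11 P1: load  L3 → I/E on L3; bus (none); mem=90
  op12 P1: load  L3 → I/E on L3; bus (none); mem=90
  op13 P1: load  L2 → I/E on L2; bus BusRd; mem=0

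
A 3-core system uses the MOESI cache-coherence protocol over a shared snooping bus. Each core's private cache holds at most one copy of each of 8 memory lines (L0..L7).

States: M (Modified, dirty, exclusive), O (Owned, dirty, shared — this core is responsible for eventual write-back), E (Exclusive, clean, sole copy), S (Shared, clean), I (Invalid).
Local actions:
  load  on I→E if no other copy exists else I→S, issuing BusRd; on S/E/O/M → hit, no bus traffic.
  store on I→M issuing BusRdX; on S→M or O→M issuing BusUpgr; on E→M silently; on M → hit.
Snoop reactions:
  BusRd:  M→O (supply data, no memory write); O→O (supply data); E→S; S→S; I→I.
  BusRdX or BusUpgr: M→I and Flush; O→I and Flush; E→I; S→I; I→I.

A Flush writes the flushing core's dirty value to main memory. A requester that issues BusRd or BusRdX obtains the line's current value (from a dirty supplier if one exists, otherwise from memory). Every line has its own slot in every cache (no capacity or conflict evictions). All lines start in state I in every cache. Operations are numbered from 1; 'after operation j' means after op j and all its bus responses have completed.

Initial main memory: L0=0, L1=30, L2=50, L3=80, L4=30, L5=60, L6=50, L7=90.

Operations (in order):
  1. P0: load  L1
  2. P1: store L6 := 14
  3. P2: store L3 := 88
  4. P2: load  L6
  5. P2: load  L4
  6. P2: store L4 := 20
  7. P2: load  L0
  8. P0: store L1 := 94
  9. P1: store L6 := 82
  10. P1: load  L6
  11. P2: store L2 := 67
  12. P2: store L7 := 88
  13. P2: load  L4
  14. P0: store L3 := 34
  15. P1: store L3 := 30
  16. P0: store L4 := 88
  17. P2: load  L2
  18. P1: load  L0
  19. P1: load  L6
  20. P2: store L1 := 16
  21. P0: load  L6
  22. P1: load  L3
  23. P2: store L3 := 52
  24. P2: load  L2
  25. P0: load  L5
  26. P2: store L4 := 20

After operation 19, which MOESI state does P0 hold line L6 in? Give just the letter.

[1] P0: load  L1 | P0:E(30), P1:I, P2:I | bus: BusRd
[2] P1: store L6 := 14 | P0:I, P1:M(14), P2:I | bus: BusRdX
[3] P2: store L3 := 88 | P0:I, P1:I, P2:M(88) | bus: BusRdX
[4] P2: load  L6 | P0:I, P1:O(14), P2:S(14) | bus: BusRd
[5] P2: load  L4 | P0:I, P1:I, P2:E(30) | bus: BusRd
[6] P2: store L4 := 20 | P0:I, P1:I, P2:M(20) | bus: none
[7] P2: load  L0 | P0:I, P1:I, P2:E(0) | bus: BusRd
[8] P0: store L1 := 94 | P0:M(94), P1:I, P2:I | bus: none
[9] P1: store L6 := 82 | P0:I, P1:M(82), P2:I | bus: BusUpgr
[10] P1: load  L6 | P0:I, P1:M(82), P2:I | bus: none
[11] P2: store L2 := 67 | P0:I, P1:I, P2:M(67) | bus: BusRdX
[12] P2: store L7 := 88 | P0:I, P1:I, P2:M(88) | bus: BusRdX
[13] P2: load  L4 | P0:I, P1:I, P2:M(20) | bus: none
[14] P0: store L3 := 34 | P0:M(34), P1:I, P2:I | bus: BusRdX,Flush
[15] P1: store L3 := 30 | P0:I, P1:M(30), P2:I | bus: BusRdX,Flush
[16] P0: store L4 := 88 | P0:M(88), P1:I, P2:I | bus: BusRdX,Flush
[17] P2: load  L2 | P0:I, P1:I, P2:M(67) | bus: none
[18] P1: load  L0 | P0:I, P1:S(0), P2:S(0) | bus: BusRd
[19] P1: load  L6 | P0:I, P1:M(82), P2:I | bus: none
[20] P2: store L1 := 16 | P0:I, P1:I, P2:M(16) | bus: BusRdX,Flush
[21] P0: load  L6 | P0:S(82), P1:O(82), P2:I | bus: BusRd
[22] P1: load  L3 | P0:I, P1:M(30), P2:I | bus: none
[23] P2: store L3 := 52 | P0:I, P1:I, P2:M(52) | bus: BusRdX,Flush
[24] P2: load  L2 | P0:I, P1:I, P2:M(67) | bus: none
[25] P0: load  L5 | P0:E(60), P1:I, P2:I | bus: BusRd
[26] P2: store L4 := 20 | P0:I, P1:I, P2:M(20) | bus: BusRdX,Flush

state = I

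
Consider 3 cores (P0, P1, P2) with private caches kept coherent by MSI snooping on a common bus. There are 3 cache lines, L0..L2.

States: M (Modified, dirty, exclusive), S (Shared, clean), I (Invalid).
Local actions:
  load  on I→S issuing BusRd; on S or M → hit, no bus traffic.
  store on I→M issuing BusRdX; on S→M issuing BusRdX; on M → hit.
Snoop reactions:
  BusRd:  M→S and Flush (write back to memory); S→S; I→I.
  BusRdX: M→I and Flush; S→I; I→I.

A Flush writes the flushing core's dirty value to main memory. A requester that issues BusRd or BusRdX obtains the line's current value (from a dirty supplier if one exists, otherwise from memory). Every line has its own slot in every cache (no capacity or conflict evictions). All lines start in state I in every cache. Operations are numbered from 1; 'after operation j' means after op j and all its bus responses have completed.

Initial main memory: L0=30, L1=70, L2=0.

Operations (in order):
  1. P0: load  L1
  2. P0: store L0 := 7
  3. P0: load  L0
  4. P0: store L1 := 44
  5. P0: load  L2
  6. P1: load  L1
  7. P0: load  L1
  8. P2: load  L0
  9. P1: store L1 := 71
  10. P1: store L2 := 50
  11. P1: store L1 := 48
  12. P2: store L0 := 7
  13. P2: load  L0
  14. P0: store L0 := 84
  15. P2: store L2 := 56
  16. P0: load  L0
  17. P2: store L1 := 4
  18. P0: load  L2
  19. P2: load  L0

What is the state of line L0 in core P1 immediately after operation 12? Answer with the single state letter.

state = I

step 1: P0: load  L1  ⟶  SII  (L1)  txn=BusRd  M[L1]=70
step 2: P0: store L0 := 7  ⟶  MII  (L0)  txn=BusRdX  M[L0]=30
step 3: P0: load  L0  ⟶  MII  (L0)  txn=∅  M[L0]=30
step 4: P0: store L1 := 44  ⟶  MII  (L1)  txn=BusRdX  M[L1]=70
step 5: P0: load  L2  ⟶  SII  (L2)  txn=BusRd  M[L2]=0
step 6: P1: load  L1  ⟶  SSI  (L1)  txn=BusRd+Flush  M[L1]=44
step 7: P0: load  L1  ⟶  SSI  (L1)  txn=∅  M[L1]=44
step 8: P2: load  L0  ⟶  SIS  (L0)  txn=BusRd+Flush  M[L0]=7
step 9: P1: store L1 := 71  ⟶  IMI  (L1)  txn=BusRdX  M[L1]=44
step 10: P1: store L2 := 50  ⟶  IMI  (L2)  txn=BusRdX  M[L2]=0
step 11: P1: store L1 := 48  ⟶  IMI  (L1)  txn=∅  M[L1]=44
step 12: P2: store L0 := 7  ⟶  IIM  (L0)  txn=BusRdX  M[L0]=7
step 13: P2: load  L0  ⟶  IIM  (L0)  txn=∅  M[L0]=7
step 14: P0: store L0 := 84  ⟶  MII  (L0)  txn=BusRdX+Flush  M[L0]=7
step 15: P2: store L2 := 56  ⟶  IIM  (L2)  txn=BusRdX+Flush  M[L2]=50
step 16: P0: load  L0  ⟶  MII  (L0)  txn=∅  M[L0]=7
step 17: P2: store L1 := 4  ⟶  IIM  (L1)  txn=BusRdX+Flush  M[L1]=48
step 18: P0: load  L2  ⟶  SIS  (L2)  txn=BusRd+Flush  M[L2]=56
step 19: P2: load  L0  ⟶  SIS  (L0)  txn=BusRd+Flush  M[L0]=84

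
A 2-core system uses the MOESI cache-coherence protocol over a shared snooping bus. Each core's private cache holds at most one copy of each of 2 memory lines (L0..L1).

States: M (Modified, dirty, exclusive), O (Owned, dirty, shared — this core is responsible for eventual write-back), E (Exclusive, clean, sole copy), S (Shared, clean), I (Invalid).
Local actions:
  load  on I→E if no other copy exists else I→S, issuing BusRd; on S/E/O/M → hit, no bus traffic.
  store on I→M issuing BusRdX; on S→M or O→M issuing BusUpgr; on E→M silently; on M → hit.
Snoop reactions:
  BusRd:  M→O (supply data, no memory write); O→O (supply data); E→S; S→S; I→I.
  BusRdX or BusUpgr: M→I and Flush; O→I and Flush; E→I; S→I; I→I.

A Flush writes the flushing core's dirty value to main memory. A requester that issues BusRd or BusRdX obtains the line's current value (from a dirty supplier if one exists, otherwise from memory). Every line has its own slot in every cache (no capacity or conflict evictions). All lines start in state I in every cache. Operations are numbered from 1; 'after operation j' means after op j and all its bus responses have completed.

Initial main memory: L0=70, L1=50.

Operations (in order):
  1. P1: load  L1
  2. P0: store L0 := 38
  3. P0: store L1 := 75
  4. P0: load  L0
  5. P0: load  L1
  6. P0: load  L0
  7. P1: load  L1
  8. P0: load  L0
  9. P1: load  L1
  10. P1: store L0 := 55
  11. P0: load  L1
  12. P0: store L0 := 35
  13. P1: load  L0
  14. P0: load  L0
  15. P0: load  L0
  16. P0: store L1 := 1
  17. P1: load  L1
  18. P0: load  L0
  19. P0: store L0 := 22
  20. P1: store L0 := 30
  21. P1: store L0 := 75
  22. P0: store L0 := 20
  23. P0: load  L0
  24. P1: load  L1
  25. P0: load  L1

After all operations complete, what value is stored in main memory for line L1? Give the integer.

memory[L1] = 50

step 1: P1: load  L1  ⟶  IE  (L1)  txn=BusRd  M[L1]=50
step 2: P0: store L0 := 38  ⟶  MI  (L0)  txn=BusRdX  M[L0]=70
step 3: P0: store L1 := 75  ⟶  MI  (L1)  txn=BusRdX  M[L1]=50
step 4: P0: load  L0  ⟶  MI  (L0)  txn=∅  M[L0]=70
step 5: P0: load  L1  ⟶  MI  (L1)  txn=∅  M[L1]=50
step 6: P0: load  L0  ⟶  MI  (L0)  txn=∅  M[L0]=70
step 7: P1: load  L1  ⟶  OS  (L1)  txn=BusRd  M[L1]=50
step 8: P0: load  L0  ⟶  MI  (L0)  txn=∅  M[L0]=70
step 9: P1: load  L1  ⟶  OS  (L1)  txn=∅  M[L1]=50
step 10: P1: store L0 := 55  ⟶  IM  (L0)  txn=BusRdX+Flush  M[L0]=38
step 11: P0: load  L1  ⟶  OS  (L1)  txn=∅  M[L1]=50
step 12: P0: store L0 := 35  ⟶  MI  (L0)  txn=BusRdX+Flush  M[L0]=55
step 13: P1: load  L0  ⟶  OS  (L0)  txn=BusRd  M[L0]=55
step 14: P0: load  L0  ⟶  OS  (L0)  txn=∅  M[L0]=55
step 15: P0: load  L0  ⟶  OS  (L0)  txn=∅  M[L0]=55
step 16: P0: store L1 := 1  ⟶  MI  (L1)  txn=BusUpgr  M[L1]=50
step 17: P1: load  L1  ⟶  OS  (L1)  txn=BusRd  M[L1]=50
step 18: P0: load  L0  ⟶  OS  (L0)  txn=∅  M[L0]=55
step 19: P0: store L0 := 22  ⟶  MI  (L0)  txn=BusUpgr  M[L0]=55
step 20: P1: store L0 := 30  ⟶  IM  (L0)  txn=BusRdX+Flush  M[L0]=22
step 21: P1: store L0 := 75  ⟶  IM  (L0)  txn=∅  M[L0]=22
step 22: P0: store L0 := 20  ⟶  MI  (L0)  txn=BusRdX+Flush  M[L0]=75
step 23: P0: load  L0  ⟶  MI  (L0)  txn=∅  M[L0]=75
step 24: P1: load  L1  ⟶  OS  (L1)  txn=∅  M[L1]=50
step 25: P0: load  L1  ⟶  OS  (L1)  txn=∅  M[L1]=50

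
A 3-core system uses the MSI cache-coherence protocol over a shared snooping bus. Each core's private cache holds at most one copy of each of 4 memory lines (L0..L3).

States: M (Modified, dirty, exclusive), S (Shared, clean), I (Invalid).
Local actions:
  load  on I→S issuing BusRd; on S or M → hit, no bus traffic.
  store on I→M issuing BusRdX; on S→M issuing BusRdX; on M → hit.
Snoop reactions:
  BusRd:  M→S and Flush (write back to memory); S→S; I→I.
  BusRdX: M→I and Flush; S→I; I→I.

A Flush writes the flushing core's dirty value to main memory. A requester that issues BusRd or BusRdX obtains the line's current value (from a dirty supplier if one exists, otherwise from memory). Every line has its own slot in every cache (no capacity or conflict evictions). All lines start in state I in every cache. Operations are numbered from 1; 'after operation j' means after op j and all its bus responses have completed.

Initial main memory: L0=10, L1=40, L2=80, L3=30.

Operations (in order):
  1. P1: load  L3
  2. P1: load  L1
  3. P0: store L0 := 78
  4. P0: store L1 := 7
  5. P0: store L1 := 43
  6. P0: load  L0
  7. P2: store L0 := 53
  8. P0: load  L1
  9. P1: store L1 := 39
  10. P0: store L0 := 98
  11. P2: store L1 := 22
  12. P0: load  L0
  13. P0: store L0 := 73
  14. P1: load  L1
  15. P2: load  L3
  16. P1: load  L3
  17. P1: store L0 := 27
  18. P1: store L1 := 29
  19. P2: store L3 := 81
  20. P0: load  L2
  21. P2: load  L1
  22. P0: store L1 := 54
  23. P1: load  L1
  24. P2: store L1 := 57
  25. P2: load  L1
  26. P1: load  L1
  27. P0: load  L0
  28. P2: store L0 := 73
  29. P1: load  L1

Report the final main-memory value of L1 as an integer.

1. P1: load  L3  bus=[BusRd]  L3: P0=I P1=S P2=I  mem[L3]=30
2. P1: load  L1  bus=[BusRd]  L1: P0=I P1=S P2=I  mem[L1]=40
3. P0: store L0 := 78  bus=[BusRdX]  L0: P0=M P1=I P2=I  mem[L0]=10
4. P0: store L1 := 7  bus=[BusRdX]  L1: P0=M P1=I P2=I  mem[L1]=40
5. P0: store L1 := 43  bus=[-]  L1: P0=M P1=I P2=I  mem[L1]=40
6. P0: load  L0  bus=[-]  L0: P0=M P1=I P2=I  mem[L0]=10
7. P2: store L0 := 53  bus=[BusRdX,Flush]  L0: P0=I P1=I P2=M  mem[L0]=78
8. P0: load  L1  bus=[-]  L1: P0=M P1=I P2=I  mem[L1]=40
9. P1: store L1 := 39  bus=[BusRdX,Flush]  L1: P0=I P1=M P2=I  mem[L1]=43
10. P0: store L0 := 98  bus=[BusRdX,Flush]  L0: P0=M P1=I P2=I  mem[L0]=53
11. P2: store L1 := 22  bus=[BusRdX,Flush]  L1: P0=I P1=I P2=M  mem[L1]=39
12. P0: load  L0  bus=[-]  L0: P0=M P1=I P2=I  mem[L0]=53
13. P0: store L0 := 73  bus=[-]  L0: P0=M P1=I P2=I  mem[L0]=53
14. P1: load  L1  bus=[BusRd,Flush]  L1: P0=I P1=S P2=S  mem[L1]=22
15. P2: load  L3  bus=[BusRd]  L3: P0=I P1=S P2=S  mem[L3]=30
16. P1: load  L3  bus=[-]  L3: P0=I P1=S P2=S  mem[L3]=30
17. P1: store L0 := 27  bus=[BusRdX,Flush]  L0: P0=I P1=M P2=I  mem[L0]=73
18. P1: store L1 := 29  bus=[BusRdX]  L1: P0=I P1=M P2=I  mem[L1]=22
19. P2: store L3 := 81  bus=[BusRdX]  L3: P0=I P1=I P2=M  mem[L3]=30
20. P0: load  L2  bus=[BusRd]  L2: P0=S P1=I P2=I  mem[L2]=80
21. P2: load  L1  bus=[BusRd,Flush]  L1: P0=I P1=S P2=S  mem[L1]=29
22. P0: store L1 := 54  bus=[BusRdX]  L1: P0=M P1=I P2=I  mem[L1]=29
23. P1: load  L1  bus=[BusRd,Flush]  L1: P0=S P1=S P2=I  mem[L1]=54
24. P2: store L1 := 57  bus=[BusRdX]  L1: P0=I P1=I P2=M  mem[L1]=54
25. P2: load  L1  bus=[-]  L1: P0=I P1=I P2=M  mem[L1]=54
26. P1: load  L1  bus=[BusRd,Flush]  L1: P0=I P1=S P2=S  mem[L1]=57
27. P0: load  L0  bus=[BusRd,Flush]  L0: P0=S P1=S P2=I  mem[L0]=27
28. P2: store L0 := 73  bus=[BusRdX]  L0: P0=I P1=I P2=M  mem[L0]=27
29. P1: load  L1  bus=[-]  L1: P0=I P1=S P2=S  mem[L1]=57

memory[L1] = 57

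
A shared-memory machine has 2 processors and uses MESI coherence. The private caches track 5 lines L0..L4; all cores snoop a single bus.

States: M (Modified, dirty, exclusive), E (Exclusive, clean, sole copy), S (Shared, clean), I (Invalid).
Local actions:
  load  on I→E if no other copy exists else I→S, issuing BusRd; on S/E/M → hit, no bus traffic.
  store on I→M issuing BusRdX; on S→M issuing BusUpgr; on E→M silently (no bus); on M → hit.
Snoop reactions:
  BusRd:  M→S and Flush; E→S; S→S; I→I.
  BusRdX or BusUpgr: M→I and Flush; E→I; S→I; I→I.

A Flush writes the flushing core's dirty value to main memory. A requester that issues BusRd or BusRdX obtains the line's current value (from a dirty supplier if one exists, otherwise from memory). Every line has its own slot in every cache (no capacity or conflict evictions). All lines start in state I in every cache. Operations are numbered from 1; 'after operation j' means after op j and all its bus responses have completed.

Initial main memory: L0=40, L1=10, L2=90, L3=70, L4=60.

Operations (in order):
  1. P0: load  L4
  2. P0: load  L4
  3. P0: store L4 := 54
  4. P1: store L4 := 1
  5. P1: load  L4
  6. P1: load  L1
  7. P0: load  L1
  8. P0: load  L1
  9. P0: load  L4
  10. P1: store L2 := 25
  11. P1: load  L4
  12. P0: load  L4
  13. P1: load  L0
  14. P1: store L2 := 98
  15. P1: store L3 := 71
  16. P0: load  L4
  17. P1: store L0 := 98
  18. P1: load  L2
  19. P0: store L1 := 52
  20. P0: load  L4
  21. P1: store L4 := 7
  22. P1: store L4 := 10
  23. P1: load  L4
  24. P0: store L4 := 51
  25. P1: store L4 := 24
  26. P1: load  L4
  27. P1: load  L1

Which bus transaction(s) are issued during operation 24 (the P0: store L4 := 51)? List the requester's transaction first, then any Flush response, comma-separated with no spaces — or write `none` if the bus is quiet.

bus = BusRdX,Flush

step 1: P0: load  L4  ⟶  EI  (L4)  txn=BusRd  M[L4]=60
step 2: P0: load  L4  ⟶  EI  (L4)  txn=∅  M[L4]=60
step 3: P0: store L4 := 54  ⟶  MI  (L4)  txn=∅  M[L4]=60
step 4: P1: store L4 := 1  ⟶  IM  (L4)  txn=BusRdX+Flush  M[L4]=54
step 5: P1: load  L4  ⟶  IM  (L4)  txn=∅  M[L4]=54
step 6: P1: load  L1  ⟶  IE  (L1)  txn=BusRd  M[L1]=10
step 7: P0: load  L1  ⟶  SS  (L1)  txn=BusRd  M[L1]=10
step 8: P0: load  L1  ⟶  SS  (L1)  txn=∅  M[L1]=10
step 9: P0: load  L4  ⟶  SS  (L4)  txn=BusRd+Flush  M[L4]=1
step 10: P1: store L2 := 25  ⟶  IM  (L2)  txn=BusRdX  M[L2]=90
step 11: P1: load  L4  ⟶  SS  (L4)  txn=∅  M[L4]=1
step 12: P0: load  L4  ⟶  SS  (L4)  txn=∅  M[L4]=1
step 13: P1: load  L0  ⟶  IE  (L0)  txn=BusRd  M[L0]=40
step 14: P1: store L2 := 98  ⟶  IM  (L2)  txn=∅  M[L2]=90
step 15: P1: store L3 := 71  ⟶  IM  (L3)  txn=BusRdX  M[L3]=70
step 16: P0: load  L4  ⟶  SS  (L4)  txn=∅  M[L4]=1
step 17: P1: store L0 := 98  ⟶  IM  (L0)  txn=∅  M[L0]=40
step 18: P1: load  L2  ⟶  IM  (L2)  txn=∅  M[L2]=90
step 19: P0: store L1 := 52  ⟶  MI  (L1)  txn=BusUpgr  M[L1]=10
step 20: P0: load  L4  ⟶  SS  (L4)  txn=∅  M[L4]=1
step 21: P1: store L4 := 7  ⟶  IM  (L4)  txn=BusUpgr  M[L4]=1
step 22: P1: store L4 := 10  ⟶  IM  (L4)  txn=∅  M[L4]=1
step 23: P1: load  L4  ⟶  IM  (L4)  txn=∅  M[L4]=1
step 24: P0: store L4 := 51  ⟶  MI  (L4)  txn=BusRdX+Flush  M[L4]=10
step 25: P1: store L4 := 24  ⟶  IM  (L4)  txn=BusRdX+Flush  M[L4]=51
step 26: P1: load  L4  ⟶  IM  (L4)  txn=∅  M[L4]=51
step 27: P1: load  L1  ⟶  SS  (L1)  txn=BusRd+Flush  M[L1]=52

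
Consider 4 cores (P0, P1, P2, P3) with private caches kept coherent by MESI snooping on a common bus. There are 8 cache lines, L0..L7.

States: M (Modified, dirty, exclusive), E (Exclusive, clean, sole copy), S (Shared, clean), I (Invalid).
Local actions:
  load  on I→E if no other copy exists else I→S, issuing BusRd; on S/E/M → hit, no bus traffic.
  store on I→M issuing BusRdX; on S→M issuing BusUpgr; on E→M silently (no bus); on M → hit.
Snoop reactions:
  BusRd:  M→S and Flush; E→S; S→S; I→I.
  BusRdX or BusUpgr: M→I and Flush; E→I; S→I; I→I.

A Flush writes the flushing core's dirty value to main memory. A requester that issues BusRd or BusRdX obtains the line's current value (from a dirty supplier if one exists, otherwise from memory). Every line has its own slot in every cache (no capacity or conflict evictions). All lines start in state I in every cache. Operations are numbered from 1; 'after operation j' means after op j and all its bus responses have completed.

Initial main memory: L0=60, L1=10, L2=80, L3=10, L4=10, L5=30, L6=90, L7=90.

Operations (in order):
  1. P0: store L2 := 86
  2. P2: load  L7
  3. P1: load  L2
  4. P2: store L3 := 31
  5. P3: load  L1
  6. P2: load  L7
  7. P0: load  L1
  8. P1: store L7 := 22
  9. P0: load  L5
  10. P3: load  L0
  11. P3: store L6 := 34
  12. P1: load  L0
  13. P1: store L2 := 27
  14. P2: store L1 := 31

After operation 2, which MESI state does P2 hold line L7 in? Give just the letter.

state = E

step 1: P0: store L2 := 86  ⟶  MIII  (L2)  txn=BusRdX  M[L2]=80
step 2: P2: load  L7  ⟶  IIEI  (L7)  txn=BusRd  M[L7]=90
step 3: P1: load  L2  ⟶  SSII  (L2)  txn=BusRd+Flush  M[L2]=86
step 4: P2: store L3 := 31  ⟶  IIMI  (L3)  txn=BusRdX  M[L3]=10
step 5: P3: load  L1  ⟶  IIIE  (L1)  txn=BusRd  M[L1]=10
step 6: P2: load  L7  ⟶  IIEI  (L7)  txn=∅  M[L7]=90
step 7: P0: load  L1  ⟶  SIIS  (L1)  txn=BusRd  M[L1]=10
step 8: P1: store L7 := 22  ⟶  IMII  (L7)  txn=BusRdX  M[L7]=90
step 9: P0: load  L5  ⟶  EIII  (L5)  txn=BusRd  M[L5]=30
step 10: P3: load  L0  ⟶  IIIE  (L0)  txn=BusRd  M[L0]=60
step 11: P3: store L6 := 34  ⟶  IIIM  (L6)  txn=BusRdX  M[L6]=90
step 12: P1: load  L0  ⟶  ISIS  (L0)  txn=BusRd  M[L0]=60
step 13: P1: store L2 := 27  ⟶  IMII  (L2)  txn=BusUpgr  M[L2]=86
step 14: P2: store L1 := 31  ⟶  IIMI  (L1)  txn=BusRdX  M[L1]=10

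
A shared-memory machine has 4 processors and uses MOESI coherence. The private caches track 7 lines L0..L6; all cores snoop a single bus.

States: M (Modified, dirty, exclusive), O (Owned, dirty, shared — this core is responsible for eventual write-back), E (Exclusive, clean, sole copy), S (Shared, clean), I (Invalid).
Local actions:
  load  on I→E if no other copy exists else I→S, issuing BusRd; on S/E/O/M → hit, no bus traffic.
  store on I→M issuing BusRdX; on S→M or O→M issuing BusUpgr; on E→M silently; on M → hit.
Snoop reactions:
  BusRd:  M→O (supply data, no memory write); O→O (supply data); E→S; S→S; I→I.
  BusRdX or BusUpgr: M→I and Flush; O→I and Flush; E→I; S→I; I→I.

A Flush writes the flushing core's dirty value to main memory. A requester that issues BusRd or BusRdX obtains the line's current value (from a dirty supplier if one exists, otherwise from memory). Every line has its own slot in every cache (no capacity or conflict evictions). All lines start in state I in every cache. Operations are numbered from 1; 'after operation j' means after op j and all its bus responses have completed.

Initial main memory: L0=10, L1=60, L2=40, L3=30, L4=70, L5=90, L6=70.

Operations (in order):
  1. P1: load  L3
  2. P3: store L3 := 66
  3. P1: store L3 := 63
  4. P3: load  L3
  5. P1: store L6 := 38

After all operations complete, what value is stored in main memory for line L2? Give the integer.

memory[L2] = 40

  op1 P1: load  L3 → I/E/I/I on L3; bus BusRd; mem=30
  op2 P3: store L3 := 66 → I/I/I/M on L3; bus BusRdX; mem=30
  op3 P1: store L3 := 63 → I/M/I/I on L3; bus BusRdX Flush; mem=66
  op4 P3: load  L3 → I/O/I/S on L3; bus BusRd; mem=66
  op5 P1: store L6 := 38 → I/M/I/I on L6; bus BusRdX; mem=70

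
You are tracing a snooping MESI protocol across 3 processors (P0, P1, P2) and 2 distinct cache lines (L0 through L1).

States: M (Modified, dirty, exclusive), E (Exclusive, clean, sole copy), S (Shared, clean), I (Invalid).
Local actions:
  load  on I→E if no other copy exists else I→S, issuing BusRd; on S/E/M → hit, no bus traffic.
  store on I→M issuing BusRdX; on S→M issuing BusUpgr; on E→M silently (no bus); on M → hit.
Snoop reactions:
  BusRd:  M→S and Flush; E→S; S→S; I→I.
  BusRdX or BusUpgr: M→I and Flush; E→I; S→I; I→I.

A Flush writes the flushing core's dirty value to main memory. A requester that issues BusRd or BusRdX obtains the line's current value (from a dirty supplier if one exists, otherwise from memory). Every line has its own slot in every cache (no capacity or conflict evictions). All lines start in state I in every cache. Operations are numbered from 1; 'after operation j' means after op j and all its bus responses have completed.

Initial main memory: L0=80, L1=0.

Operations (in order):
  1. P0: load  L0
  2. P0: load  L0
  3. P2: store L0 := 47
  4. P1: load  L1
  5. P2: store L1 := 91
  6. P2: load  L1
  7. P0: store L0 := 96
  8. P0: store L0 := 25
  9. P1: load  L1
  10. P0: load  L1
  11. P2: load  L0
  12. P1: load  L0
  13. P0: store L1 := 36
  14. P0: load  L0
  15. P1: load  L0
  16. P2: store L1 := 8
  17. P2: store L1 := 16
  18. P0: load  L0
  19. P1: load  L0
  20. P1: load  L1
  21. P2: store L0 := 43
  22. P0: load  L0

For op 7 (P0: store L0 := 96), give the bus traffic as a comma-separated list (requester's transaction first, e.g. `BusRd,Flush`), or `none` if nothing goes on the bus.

1. P0: load  L0  bus=[BusRd]  L0: P0=E P1=I P2=I  mem[L0]=80
2. P0: load  L0  bus=[-]  L0: P0=E P1=I P2=I  mem[L0]=80
3. P2: store L0 := 47  bus=[BusRdX]  L0: P0=I P1=I P2=M  mem[L0]=80
4. P1: load  L1  bus=[BusRd]  L1: P0=I P1=E P2=I  mem[L1]=0
5. P2: store L1 := 91  bus=[BusRdX]  L1: P0=I P1=I P2=M  mem[L1]=0
6. P2: load  L1  bus=[-]  L1: P0=I P1=I P2=M  mem[L1]=0
7. P0: store L0 := 96  bus=[BusRdX,Flush]  L0: P0=M P1=I P2=I  mem[L0]=47
8. P0: store L0 := 25  bus=[-]  L0: P0=M P1=I P2=I  mem[L0]=47
9. P1: load  L1  bus=[BusRd,Flush]  L1: P0=I P1=S P2=S  mem[L1]=91
10. P0: load  L1  bus=[BusRd]  L1: P0=S P1=S P2=S  mem[L1]=91
11. P2: load  L0  bus=[BusRd,Flush]  L0: P0=S P1=I P2=S  mem[L0]=25
12. P1: load  L0  bus=[BusRd]  L0: P0=S P1=S P2=S  mem[L0]=25
13. P0: store L1 := 36  bus=[BusUpgr]  L1: P0=M P1=I P2=I  mem[L1]=91
14. P0: load  L0  bus=[-]  L0: P0=S P1=S P2=S  mem[L0]=25
15. P1: load  L0  bus=[-]  L0: P0=S P1=S P2=S  mem[L0]=25
16. P2: store L1 := 8  bus=[BusRdX,Flush]  L1: P0=I P1=I P2=M  mem[L1]=36
17. P2: store L1 := 16  bus=[-]  L1: P0=I P1=I P2=M  mem[L1]=36
18. P0: load  L0  bus=[-]  L0: P0=S P1=S P2=S  mem[L0]=25
19. P1: load  L0  bus=[-]  L0: P0=S P1=S P2=S  mem[L0]=25
20. P1: load  L1  bus=[BusRd,Flush]  L1: P0=I P1=S P2=S  mem[L1]=16
21. P2: store L0 := 43  bus=[BusUpgr]  L0: P0=I P1=I P2=M  mem[L0]=25
22. P0: load  L0  bus=[BusRd,Flush]  L0: P0=S P1=I P2=S  mem[L0]=43

bus = BusRdX,Flush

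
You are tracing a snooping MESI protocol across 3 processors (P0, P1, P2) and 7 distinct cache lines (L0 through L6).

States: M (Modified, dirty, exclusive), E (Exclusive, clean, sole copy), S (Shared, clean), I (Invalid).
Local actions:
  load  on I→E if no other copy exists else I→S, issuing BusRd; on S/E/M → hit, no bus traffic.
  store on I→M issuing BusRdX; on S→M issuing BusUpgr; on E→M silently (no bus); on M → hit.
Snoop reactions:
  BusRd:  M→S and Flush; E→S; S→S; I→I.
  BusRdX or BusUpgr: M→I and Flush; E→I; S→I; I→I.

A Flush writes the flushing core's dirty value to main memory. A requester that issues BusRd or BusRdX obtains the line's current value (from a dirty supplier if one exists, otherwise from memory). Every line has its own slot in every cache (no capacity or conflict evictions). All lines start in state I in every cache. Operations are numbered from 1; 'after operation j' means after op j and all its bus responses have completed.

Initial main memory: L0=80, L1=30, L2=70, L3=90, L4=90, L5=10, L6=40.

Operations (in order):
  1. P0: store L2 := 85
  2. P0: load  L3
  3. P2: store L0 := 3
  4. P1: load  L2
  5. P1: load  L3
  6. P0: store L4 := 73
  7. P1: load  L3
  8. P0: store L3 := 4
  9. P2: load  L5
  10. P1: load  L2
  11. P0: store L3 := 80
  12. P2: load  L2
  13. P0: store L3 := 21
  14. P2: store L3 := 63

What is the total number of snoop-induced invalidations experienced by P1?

  op1 P0: store L2 := 85 → M/I/I on L2; bus BusRdX; mem=70
  op2 P0: load  L3 → E/I/I on L3; bus BusRd; mem=90
  op3 P2: store L0 := 3 → I/I/M on L0; bus BusRdX; mem=80
  op4 P1: load  L2 → S/S/I on L2; bus BusRd Flush; mem=85
  op5 P1: load  L3 → S/S/I on L3; bus BusRd; mem=90
  op6 P0: store L4 := 73 → M/I/I on L4; bus BusRdX; mem=90
  op7 P1: load  L3 → S/S/I on L3; bus (none); mem=90
  op8 P0: store L3 := 4 → M/I/I on L3; bus BusUpgr; mem=90
  op9 P2: load  L5 → I/I/E on L5; bus BusRd; mem=10
  op10 P1: load  L2 → S/S/I on L2; bus (none); mem=85
  op11 P0: store L3 := 80 → M/I/I on L3; bus (none); mem=90
  op12 P2: load  L2 → S/S/S on L2; bus BusRd; mem=85
  op13 P0: store L3 := 21 → M/I/I on L3; bus (none); mem=90
  op14 P2: store L3 := 63 → I/I/M on L3; bus BusRdX Flush; mem=21

invalidations = 1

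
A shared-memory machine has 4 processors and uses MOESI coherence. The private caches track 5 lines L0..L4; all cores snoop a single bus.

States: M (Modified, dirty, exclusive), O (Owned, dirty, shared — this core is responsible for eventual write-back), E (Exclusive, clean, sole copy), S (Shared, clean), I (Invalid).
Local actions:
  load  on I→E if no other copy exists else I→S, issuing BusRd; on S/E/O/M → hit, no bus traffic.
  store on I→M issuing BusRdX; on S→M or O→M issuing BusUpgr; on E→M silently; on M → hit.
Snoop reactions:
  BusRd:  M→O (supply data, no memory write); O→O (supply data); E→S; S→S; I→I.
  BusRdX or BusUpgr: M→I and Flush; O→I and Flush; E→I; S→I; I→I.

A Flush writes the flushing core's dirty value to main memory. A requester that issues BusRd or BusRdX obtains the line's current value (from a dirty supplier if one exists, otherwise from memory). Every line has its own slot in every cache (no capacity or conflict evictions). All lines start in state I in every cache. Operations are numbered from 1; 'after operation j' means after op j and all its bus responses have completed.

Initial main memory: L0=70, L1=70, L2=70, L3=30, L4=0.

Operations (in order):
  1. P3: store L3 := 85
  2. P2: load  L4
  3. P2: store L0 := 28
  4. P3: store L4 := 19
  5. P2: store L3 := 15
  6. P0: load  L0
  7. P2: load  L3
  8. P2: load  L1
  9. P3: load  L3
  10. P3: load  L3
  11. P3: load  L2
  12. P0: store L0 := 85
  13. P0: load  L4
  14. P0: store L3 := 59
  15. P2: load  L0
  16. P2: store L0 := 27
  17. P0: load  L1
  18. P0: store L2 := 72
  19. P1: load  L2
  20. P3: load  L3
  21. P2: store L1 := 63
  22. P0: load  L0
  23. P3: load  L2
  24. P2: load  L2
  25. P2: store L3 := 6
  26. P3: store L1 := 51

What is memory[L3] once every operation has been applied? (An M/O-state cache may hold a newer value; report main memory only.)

memory[L3] = 59

step 1: P3: store L3 := 85  ⟶  IIIM  (L3)  txn=BusRdX  M[L3]=30
step 2: P2: load  L4  ⟶  IIEI  (L4)  txn=BusRd  M[L4]=0
step 3: P2: store L0 := 28  ⟶  IIMI  (L0)  txn=BusRdX  M[L0]=70
step 4: P3: store L4 := 19  ⟶  IIIM  (L4)  txn=BusRdX  M[L4]=0
step 5: P2: store L3 := 15  ⟶  IIMI  (L3)  txn=BusRdX+Flush  M[L3]=85
step 6: P0: load  L0  ⟶  SIOI  (L0)  txn=BusRd  M[L0]=70
step 7: P2: load  L3  ⟶  IIMI  (L3)  txn=∅  M[L3]=85
step 8: P2: load  L1  ⟶  IIEI  (L1)  txn=BusRd  M[L1]=70
step 9: P3: load  L3  ⟶  IIOS  (L3)  txn=BusRd  M[L3]=85
step 10: P3: load  L3  ⟶  IIOS  (L3)  txn=∅  M[L3]=85
step 11: P3: load  L2  ⟶  IIIE  (L2)  txn=BusRd  M[L2]=70
step 12: P0: store L0 := 85  ⟶  MIII  (L0)  txn=BusUpgr+Flush  M[L0]=28
step 13: P0: load  L4  ⟶  SIIO  (L4)  txn=BusRd  M[L4]=0
step 14: P0: store L3 := 59  ⟶  MIII  (L3)  txn=BusRdX+Flush  M[L3]=15
step 15: P2: load  L0  ⟶  OISI  (L0)  txn=BusRd  M[L0]=28
step 16: P2: store L0 := 27  ⟶  IIMI  (L0)  txn=BusUpgr+Flush  M[L0]=85
step 17: P0: load  L1  ⟶  SISI  (L1)  txn=BusRd  M[L1]=70
step 18: P0: store L2 := 72  ⟶  MIII  (L2)  txn=BusRdX  M[L2]=70
step 19: P1: load  L2  ⟶  OSII  (L2)  txn=BusRd  M[L2]=70
step 20: P3: load  L3  ⟶  OIIS  (L3)  txn=BusRd  M[L3]=15
step 21: P2: store L1 := 63  ⟶  IIMI  (L1)  txn=BusUpgr  M[L1]=70
step 22: P0: load  L0  ⟶  SIOI  (L0)  txn=BusRd  M[L0]=85
step 23: P3: load  L2  ⟶  OSIS  (L2)  txn=BusRd  M[L2]=70
step 24: P2: load  L2  ⟶  OSSS  (L2)  txn=BusRd  M[L2]=70
step 25: P2: store L3 := 6  ⟶  IIMI  (L3)  txn=BusRdX+Flush  M[L3]=59
step 26: P3: store L1 := 51  ⟶  IIIM  (L1)  txn=BusRdX+Flush  M[L1]=63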